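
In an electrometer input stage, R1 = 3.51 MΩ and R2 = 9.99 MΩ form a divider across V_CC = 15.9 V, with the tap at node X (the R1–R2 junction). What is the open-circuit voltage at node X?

V_th ≈ 11.8 V

V_th is the unloaded tap voltage: V_CC · R2/(R1+R2) = 15.9 × 0.7400 = 11.77 V.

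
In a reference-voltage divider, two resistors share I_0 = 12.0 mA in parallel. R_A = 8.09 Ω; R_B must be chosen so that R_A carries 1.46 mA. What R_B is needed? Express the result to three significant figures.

In a two-way split, I_A/I_0 = R_B/(R_A + R_B).
1.46/12.0 = R_B/(R_A + R_B) → R_B = R_A · (0.1217)/(1 − 0.1217) = 8.09 × 0.1385 = 1.121 Ω.

R_B ≈ 1.12 Ω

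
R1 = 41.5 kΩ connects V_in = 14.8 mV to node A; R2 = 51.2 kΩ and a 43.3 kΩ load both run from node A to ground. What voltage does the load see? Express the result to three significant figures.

First combine the lower leg with the load: R2 ‖ R_L = 23.46 kΩ.
Voltage divider with the loaded lower leg: V_out = 14.8 × 23.46/(41.5 + 23.46) = 14.8 × 0.3611 = 5.345 mV.
(Unloaded it would be 8.17 mV; the load pulls it down.)

V_out ≈ 5.34 mV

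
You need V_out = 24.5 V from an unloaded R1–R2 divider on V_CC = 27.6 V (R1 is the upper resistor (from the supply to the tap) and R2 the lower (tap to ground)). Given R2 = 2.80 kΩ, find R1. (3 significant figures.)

R1 ≈ 0.354 kΩ

The divider ratio is R2/(R1+R2) = 24.5/27.6 = 0.8877.
R1 = R2·(1/k − 1) = 2.80 × 0.1265 = 0.3543 kΩ.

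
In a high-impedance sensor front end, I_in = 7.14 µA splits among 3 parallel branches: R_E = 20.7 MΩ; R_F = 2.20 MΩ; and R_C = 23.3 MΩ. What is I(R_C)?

I ≈ 0.561 µA

Total conductance ΣG = 1/20.7 + 1/2.20 + 1/23.3 = 0.5458 (units of 1/MΩ).
By the current-divider rule, I = I_in · G_k/ΣG = 7.14 × 0.07864 = 0.5615 µA.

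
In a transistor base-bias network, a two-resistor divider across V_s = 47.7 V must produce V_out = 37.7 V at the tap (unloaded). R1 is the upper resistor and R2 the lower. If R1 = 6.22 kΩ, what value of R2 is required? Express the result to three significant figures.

Required fraction k = V_out/V_s = 0.7904.
R2 = R1 · 0.7904/(1 − 0.7904) = 23.45 kΩ.

R2 ≈ 23.4 kΩ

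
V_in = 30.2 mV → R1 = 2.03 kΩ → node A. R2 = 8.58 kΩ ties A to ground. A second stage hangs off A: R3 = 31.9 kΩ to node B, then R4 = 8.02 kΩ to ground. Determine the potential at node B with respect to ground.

Looking into the second stage from A: R3 + R4 = 39.92 kΩ appears in parallel with R2.
Effective lower resistance at A: R2 ‖ 39.92 = 7.062 kΩ.
V_A = 30.2 × 7.062/(2.03 + 7.062) = 23.46 mV.
V_B = V_A × 0.2009 = 4.713 mV.

V_B ≈ 4.71 mV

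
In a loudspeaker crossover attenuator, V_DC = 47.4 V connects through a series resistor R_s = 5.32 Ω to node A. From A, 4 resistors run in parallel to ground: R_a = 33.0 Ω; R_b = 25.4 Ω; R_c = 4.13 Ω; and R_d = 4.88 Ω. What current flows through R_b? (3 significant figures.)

Parallel bank: R_p = 1/(1/33.0 + 1/25.4 + 1/4.13 + 1/4.88) = 1.935 Ω.
V_A by voltage divider: V_A = 47.4 × 1.935/(5.32 + 1.935) = 12.64 V.
Branch current I = V_A/R_b = 12.64/25.4 = 0.4978 A.

I ≈ 0.498 A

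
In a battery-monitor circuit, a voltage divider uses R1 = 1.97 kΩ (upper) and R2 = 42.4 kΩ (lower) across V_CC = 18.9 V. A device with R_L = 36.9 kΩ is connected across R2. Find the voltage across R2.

V_out ≈ 17.2 V

First combine the lower leg with the load: R2 ‖ R_L = 19.73 kΩ.
Voltage divider with the loaded lower leg: V_out = 18.9 × 19.73/(1.97 + 19.73) = 18.9 × 0.9092 = 17.18 V.
(Unloaded it would be 18.1 V; the load pulls it down.)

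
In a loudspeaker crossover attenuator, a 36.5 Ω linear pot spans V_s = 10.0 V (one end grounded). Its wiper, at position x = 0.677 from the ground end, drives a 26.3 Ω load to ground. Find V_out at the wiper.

Lower segment x·R_p = 24.71 Ω; upper segment (1−x)·R_p = 11.79 Ω.
R_L loads the lower segment: effective lower R = 12.74 Ω.
Loaded-divider output: V_out = 10.0 × 0.5194 = 5.194 V.

V_out ≈ 5.19 V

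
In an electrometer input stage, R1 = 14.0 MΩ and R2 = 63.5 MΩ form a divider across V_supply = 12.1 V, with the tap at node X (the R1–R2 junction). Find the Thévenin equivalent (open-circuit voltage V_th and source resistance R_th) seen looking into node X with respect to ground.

V_th is the unloaded tap voltage: V_supply · R2/(R1+R2) = 12.1 × 0.8194 = 9.914 V.
Looking into X with the source shorted: R_th = R1·R2/(R1+R2) = 14.00 × 63.5/77.50 = 11.47 MΩ.

V_th ≈ 9.91 V, R_th ≈ 11.5 MΩ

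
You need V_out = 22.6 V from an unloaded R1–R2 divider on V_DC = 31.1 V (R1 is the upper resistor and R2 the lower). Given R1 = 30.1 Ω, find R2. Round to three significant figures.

The divider ratio is R2/(R1+R2) = 22.6/31.1 = 0.7267.
R2 = R1 · 0.7267/(1 − 0.7267) = 80.03 Ω.

R2 ≈ 80.0 Ω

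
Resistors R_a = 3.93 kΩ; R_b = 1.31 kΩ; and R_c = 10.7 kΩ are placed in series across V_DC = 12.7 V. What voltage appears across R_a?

Total series resistance ΣR = 3.93 + 1.31 + 10.7 = 15.94 kΩ.
Voltage divider: V = V_DC · (3.930 / 15.94) = 12.7 × 0.2465 = 3.131 V.

V ≈ 3.13 V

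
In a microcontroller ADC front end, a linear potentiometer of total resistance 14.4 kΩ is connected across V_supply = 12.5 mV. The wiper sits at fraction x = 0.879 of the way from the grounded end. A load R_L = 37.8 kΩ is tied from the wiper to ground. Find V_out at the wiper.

Split the track: R_lower = x·R_p = 12.66 kΩ, R_upper = (1−x)·R_p = 1.742 kΩ.
(x·R_p) ‖ R_L = 9.482 kΩ.
V_out = 12.5 × 9.482/(1.742 + 9.482) = 10.56 mV.

V_out ≈ 10.6 mV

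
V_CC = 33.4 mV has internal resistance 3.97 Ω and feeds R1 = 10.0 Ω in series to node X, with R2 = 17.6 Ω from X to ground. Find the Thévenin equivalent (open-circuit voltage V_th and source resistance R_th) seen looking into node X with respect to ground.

R1' = 3.97 + 10.0 = 13.97 Ω (source resistance + R1).
With X open, the divider is unloaded: V_th = 33.4 × 17.6/31.57 = 18.62 mV.
Looking into X with the source shorted: R_th = R1'·R2/(R1'+R2) = 13.97 × 17.6/31.57 = 7.788 Ω.

V_th ≈ 18.6 mV, R_th ≈ 7.79 Ω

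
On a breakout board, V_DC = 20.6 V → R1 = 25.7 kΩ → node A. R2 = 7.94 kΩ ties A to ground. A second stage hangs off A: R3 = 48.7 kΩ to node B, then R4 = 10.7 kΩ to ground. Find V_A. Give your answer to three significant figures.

V_A ≈ 4.41 V

Node A sees R2 in parallel with the series input of stage 2, R3 + R4 = 59.40 kΩ.
R2 ‖ (R3+R4) = 7.004 kΩ.
First divider: V_A = V_DC · 7.004/(25.7 + 7.004) = 4.412 V.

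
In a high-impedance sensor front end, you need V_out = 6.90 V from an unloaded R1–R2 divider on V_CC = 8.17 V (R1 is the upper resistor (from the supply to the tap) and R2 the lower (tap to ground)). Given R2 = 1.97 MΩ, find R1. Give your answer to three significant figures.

V_out/V_CC = R2/(R1+R2) = 0.8446.
Rearranging, R1 = R2·(1−k)/k = 1.97 × 0.1841 = 0.3626 MΩ.

R1 ≈ 0.363 MΩ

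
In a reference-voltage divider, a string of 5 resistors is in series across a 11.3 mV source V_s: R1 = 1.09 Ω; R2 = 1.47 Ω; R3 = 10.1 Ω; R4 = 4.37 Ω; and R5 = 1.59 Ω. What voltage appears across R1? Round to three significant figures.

V ≈ 0.661 mV

ΣR = 1.09 + 1.47 + 10.1 + 4.37 + 1.59 = 18.62 Ω.
V = V_s · R/ΣR = 11.3 × 0.05854 = 0.6615 mV.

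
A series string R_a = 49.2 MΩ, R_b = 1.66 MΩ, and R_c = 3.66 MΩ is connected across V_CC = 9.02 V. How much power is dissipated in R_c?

P ≈ 0.100 µW

ΣR = 54.52 MΩ → I = 9.02/54.52 = 0.1654 µA.
V(R_c) = I·R = 0.6055 V; P = V·I = 0.6055 × 0.1654 = 0.1002 µW.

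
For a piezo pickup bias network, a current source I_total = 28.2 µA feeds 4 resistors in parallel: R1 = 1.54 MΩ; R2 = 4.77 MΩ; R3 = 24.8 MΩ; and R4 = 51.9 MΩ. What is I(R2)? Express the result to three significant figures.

I ≈ 6.44 µA

Conductances: ΣG = 1/1.54 + 1/4.77 + 1/24.8 + 1/51.9 = 0.9186 (1/MΩ).
Current divider: I(R2) = I_total · G_k/ΣG = 28.2 × (0.2096/0.9186) = 28.2 × 0.2282 = 6.436 µA.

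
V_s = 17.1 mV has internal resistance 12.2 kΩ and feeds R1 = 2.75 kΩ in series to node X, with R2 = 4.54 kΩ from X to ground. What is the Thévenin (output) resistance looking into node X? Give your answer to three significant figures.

R1' = 12.2 + 2.75 = 14.95 kΩ (source resistance + R1).
Looking into X with the source shorted: R_th = R1'·R2/(R1'+R2) = 14.95 × 4.54/19.49 = 3.482 kΩ.

R_th ≈ 3.48 kΩ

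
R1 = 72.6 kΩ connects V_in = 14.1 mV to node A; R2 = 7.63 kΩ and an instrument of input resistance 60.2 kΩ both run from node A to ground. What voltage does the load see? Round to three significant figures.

R2 ‖ R_L = (7.63 × 60.2)/(7.63 + 60.2) = 6.772 kΩ.
Then V_out = V_in · R2'/(R1 + R2') = 14.1 × 6.772/79.37 = 1.203 mV.
(Unloaded it would be 1.34 mV; the load pulls it down.)

V_out ≈ 1.20 mV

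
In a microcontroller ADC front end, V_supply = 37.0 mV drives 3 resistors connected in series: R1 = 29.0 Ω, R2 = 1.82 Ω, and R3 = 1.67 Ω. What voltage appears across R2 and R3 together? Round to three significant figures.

V ≈ 3.97 mV

Series total: ΣR = 29.0 + 1.82 + 1.67 = 32.49 Ω.
R_{R2..R3} = 1.82 + 1.67 = 3.490 Ω.
Voltage divider: V = V_supply · (3.490 / 32.49) = 37.0 × 0.1074 = 3.974 mV.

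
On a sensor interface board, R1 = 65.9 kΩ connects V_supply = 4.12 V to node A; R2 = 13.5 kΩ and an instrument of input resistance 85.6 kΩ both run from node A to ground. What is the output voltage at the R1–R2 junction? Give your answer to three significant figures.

V_out ≈ 0.619 V

R2 ‖ R_L = (13.5 × 85.6)/(13.5 + 85.6) = 11.66 kΩ.
Now apply the divider: V_out = 4.12 × 0.1503 = 0.6194 V.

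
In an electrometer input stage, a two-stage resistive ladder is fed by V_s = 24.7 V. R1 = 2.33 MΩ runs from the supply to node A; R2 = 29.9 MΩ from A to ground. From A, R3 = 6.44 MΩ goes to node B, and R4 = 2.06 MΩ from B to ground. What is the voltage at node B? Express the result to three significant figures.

V_B ≈ 4.43 V

Looking into the second stage from A: R3 + R4 = 8.500 MΩ appears in parallel with R2.
R2 ‖ (R3+R4) = 6.618 MΩ.
So V_A = 24.7 × 0.7396 = 18.27 V.
Stage 2 is unloaded, so V_B = V_A · R4/(R3+R4) = 18.27 × 2.06/8.500 = 4.427 V.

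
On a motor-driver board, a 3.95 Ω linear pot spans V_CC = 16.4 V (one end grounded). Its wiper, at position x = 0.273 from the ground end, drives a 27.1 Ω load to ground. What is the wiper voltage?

The pot divides into 2.872 Ω above the wiper and 1.078 Ω below.
R_L loads the lower segment: effective lower R = 1.037 Ω.
Then V_out = V_CC · 1.037/(2.872 + 1.037) = 4.351 V.

V_out ≈ 4.35 V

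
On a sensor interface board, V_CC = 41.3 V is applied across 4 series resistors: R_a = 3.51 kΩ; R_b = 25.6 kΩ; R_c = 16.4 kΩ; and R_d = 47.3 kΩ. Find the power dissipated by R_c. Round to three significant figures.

P ≈ 3.25 mW

Series current I = V_CC/ΣR = 41.3/92.81 = 0.4450 mA.
V(R_c) = I·R = 7.298 V; P = V·I = 7.298 × 0.4450 = 3.248 mW.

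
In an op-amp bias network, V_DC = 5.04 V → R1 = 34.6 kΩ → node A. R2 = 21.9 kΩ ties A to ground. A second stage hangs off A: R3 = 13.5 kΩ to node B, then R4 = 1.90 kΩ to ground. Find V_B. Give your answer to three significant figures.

V_B ≈ 0.129 V

Looking into the second stage from A: R3 + R4 = 15.40 kΩ appears in parallel with R2.
R2 ‖ (R3+R4) = 9.042 kΩ.
V_A = 5.04 × 9.042/(34.6 + 9.042) = 1.044 V.
Then the unloaded second divider: V_B = V_A × R4/(R3+R4) = 1.044 × 0.1234 = 0.1288 V.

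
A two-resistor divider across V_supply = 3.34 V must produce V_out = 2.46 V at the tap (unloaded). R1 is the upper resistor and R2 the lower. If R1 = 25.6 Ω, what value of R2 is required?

The divider ratio is R2/(R1+R2) = 2.46/3.34 = 0.7365.
R2 = R1 · 0.7365/(1 − 0.7365) = 71.56 Ω.

R2 ≈ 71.6 Ω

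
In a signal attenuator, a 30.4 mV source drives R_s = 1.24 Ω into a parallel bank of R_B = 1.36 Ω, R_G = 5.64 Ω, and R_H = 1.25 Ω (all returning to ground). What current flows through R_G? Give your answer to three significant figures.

Equivalent of the parallel group: R_p = 0.5839 Ω.
V_A by voltage divider: V_A = 30.4 × 0.5839/(1.24 + 0.5839) = 9.732 mV.
I(R_G) = V_A / R_G = 9.732/5.64 = 1.726 mA.
(Check via current divider: I_total = 16.67 mA; share G_k/ΣG = 0.1035 → same result.)

I ≈ 1.73 mA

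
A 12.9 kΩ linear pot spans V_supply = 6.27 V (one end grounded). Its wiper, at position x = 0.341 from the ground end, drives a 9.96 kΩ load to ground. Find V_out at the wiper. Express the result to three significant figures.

The pot divides into 8.501 kΩ above the wiper and 4.399 kΩ below.
R_L loads the lower segment: effective lower R = 3.051 kΩ.
Then V_out = V_supply · 3.051/(8.501 + 3.051) = 1.656 V.

V_out ≈ 1.66 V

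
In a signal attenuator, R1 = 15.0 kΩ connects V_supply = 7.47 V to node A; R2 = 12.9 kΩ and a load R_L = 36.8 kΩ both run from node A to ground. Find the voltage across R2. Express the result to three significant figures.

V_out ≈ 2.91 V

R2 ‖ R_L = (12.9 × 36.8)/(12.9 + 36.8) = 9.552 kΩ.
Voltage divider with the loaded lower leg: V_out = 7.47 × 9.552/(15.0 + 9.552) = 7.47 × 0.3890 = 2.906 V.
(Unloaded it would be 3.45 V; the load pulls it down.)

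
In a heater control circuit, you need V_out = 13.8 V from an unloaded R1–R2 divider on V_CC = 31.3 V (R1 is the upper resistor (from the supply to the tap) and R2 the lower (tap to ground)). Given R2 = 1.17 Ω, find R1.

R1 ≈ 1.48 Ω

The divider ratio is R2/(R1+R2) = 13.8/31.3 = 0.4409.
Rearranging, R1 = R2·(1−k)/k = 1.17 × 1.268 = 1.484 Ω.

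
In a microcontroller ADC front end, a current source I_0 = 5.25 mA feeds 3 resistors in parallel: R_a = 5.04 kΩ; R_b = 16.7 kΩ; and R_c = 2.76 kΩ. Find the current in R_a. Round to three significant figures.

I ≈ 1.68 mA

Conductances: ΣG = 1/5.04 + 1/16.7 + 1/2.76 = 0.6206 (1/kΩ).
By the current-divider rule, I = I_0 · G_k/ΣG = 5.25 × 0.3197 = 1.678 mA.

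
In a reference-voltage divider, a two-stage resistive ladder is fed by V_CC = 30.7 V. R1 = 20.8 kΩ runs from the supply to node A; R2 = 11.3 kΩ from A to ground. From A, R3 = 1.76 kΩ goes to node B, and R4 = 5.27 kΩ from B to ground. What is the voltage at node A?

V_A ≈ 5.29 V

Node A sees R2 in parallel with the series input of stage 2, R3 + R4 = 7.030 kΩ.
R2 ‖ (R3+R4) = 4.334 kΩ.
First divider: V_A = V_CC · 4.334/(20.8 + 4.334) = 5.294 V.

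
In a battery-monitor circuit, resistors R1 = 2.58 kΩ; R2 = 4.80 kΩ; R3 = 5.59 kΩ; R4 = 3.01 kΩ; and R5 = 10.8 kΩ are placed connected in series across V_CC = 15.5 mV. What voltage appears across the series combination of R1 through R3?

ΣR = 2.58 + 4.80 + 5.59 + 3.01 + 10.8 = 26.78 kΩ.
R_{R1..R3} = 2.58 + 4.80 + 5.59 = 12.97 kΩ.
V = V_CC · R/ΣR = 15.5 × 0.4843 = 7.507 mV.

V ≈ 7.51 mV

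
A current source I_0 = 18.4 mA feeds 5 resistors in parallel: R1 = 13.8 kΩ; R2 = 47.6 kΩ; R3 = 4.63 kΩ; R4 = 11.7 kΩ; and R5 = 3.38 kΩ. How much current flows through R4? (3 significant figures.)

ΣG = 1/13.8 + 1/47.6 + 1/4.63 + 1/11.7 + 1/3.38 = 0.6908.
By the current-divider rule, I = I_0 · G_k/ΣG = 18.4 × 0.1237 = 2.277 mA.

I ≈ 2.28 mA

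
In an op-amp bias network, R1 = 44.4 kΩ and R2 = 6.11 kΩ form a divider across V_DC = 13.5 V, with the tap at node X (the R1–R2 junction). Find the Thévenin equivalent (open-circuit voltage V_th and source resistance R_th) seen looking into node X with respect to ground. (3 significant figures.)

V_th ≈ 1.63 V, R_th ≈ 5.37 kΩ

Open-circuit (no load on X): V_th = V_DC · R2/(R1 + R2) = 13.5 × 6.11/(44.40 + 6.11) = 1.633 V.
Zeroing V_DC shorts the top of R1 to ground, so R_th = R1 ‖ R2 = 5.371 kΩ.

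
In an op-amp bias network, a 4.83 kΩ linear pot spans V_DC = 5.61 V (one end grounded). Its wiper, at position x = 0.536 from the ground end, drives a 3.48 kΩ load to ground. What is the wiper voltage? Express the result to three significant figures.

Split the track: R_lower = x·R_p = 2.589 kΩ, R_upper = (1−x)·R_p = 2.241 kΩ.
Lower segment in parallel with the load: 2.589 ‖ 3.48 = 1.485 kΩ.
Loaded-divider output: V_out = 5.61 × 0.3985 = 2.235 V.

V_out ≈ 2.24 V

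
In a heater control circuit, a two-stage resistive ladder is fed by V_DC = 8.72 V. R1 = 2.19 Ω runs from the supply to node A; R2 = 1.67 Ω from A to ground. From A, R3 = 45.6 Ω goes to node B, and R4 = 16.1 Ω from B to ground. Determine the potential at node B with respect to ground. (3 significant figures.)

V_B ≈ 0.970 V

Node A sees R2 in parallel with the series input of stage 2, R3 + R4 = 61.70 Ω.
R2 ‖ (R3+R4) = 1.626 Ω.
First divider: V_A = V_DC · 1.626/(2.19 + 1.626) = 3.716 V.
Stage 2 is unloaded, so V_B = V_A · R4/(R3+R4) = 3.716 × 16.1/61.70 = 0.9695 V.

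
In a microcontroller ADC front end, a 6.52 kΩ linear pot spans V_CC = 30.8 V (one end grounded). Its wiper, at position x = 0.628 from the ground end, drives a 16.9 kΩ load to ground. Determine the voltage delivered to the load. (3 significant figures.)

V_out ≈ 17.7 V

Lower segment x·R_p = 4.095 kΩ; upper segment (1−x)·R_p = 2.425 kΩ.
(x·R_p) ‖ R_L = 3.296 kΩ.
Loaded-divider output: V_out = 30.8 × 0.5761 = 17.74 V.
(Unloaded: V_out = x·V_CC = 19.3 V.)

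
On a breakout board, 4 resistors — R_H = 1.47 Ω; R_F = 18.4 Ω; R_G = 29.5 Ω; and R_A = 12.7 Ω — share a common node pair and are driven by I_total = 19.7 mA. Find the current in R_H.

I ≈ 15.8 mA

ΣG = 1/1.47 + 1/18.4 + 1/29.5 + 1/12.7 = 0.8473.
Current divider: I(R_H) = I_total · G_k/ΣG = 19.7 × (0.6803/0.8473) = 19.7 × 0.8029 = 15.82 mA.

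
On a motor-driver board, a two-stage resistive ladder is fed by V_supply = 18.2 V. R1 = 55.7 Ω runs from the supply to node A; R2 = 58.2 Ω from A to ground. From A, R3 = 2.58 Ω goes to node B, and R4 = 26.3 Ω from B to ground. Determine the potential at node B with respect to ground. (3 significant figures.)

The second stage (R3 + R4 = 28.88 Ω) loads node A in parallel with R2.
Effective lower resistance at A: R2 ‖ 28.88 = 19.30 Ω.
V_A = 18.2 × 19.30/(55.7 + 19.30) = 4.684 V.
Stage 2 is unloaded, so V_B = V_A · R4/(R3+R4) = 4.684 × 26.3/28.88 = 4.265 V.

V_B ≈ 4.27 V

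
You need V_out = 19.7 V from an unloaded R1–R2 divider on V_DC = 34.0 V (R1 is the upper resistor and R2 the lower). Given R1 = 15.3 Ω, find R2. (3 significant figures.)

R2 ≈ 21.1 Ω

V_out/V_DC = R2/(R1+R2) = 0.5794.
So R2 = R1 · V_out/(V_DC − V_out) = 15.3 × 19.7/(34.0 − 19.7) = 15.3 × 1.378 = 21.08 Ω.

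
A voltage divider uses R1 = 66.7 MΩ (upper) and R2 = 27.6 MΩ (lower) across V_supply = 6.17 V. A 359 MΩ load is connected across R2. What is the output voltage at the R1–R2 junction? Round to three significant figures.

The load sits in parallel with R2, giving an effective lower resistance R2' = R2·R_L/(R2+R_L) = 25.63 MΩ.
Then V_out = V_supply · R2'/(R1 + R2') = 6.17 × 25.63/92.33 = 1.713 V.

V_out ≈ 1.71 V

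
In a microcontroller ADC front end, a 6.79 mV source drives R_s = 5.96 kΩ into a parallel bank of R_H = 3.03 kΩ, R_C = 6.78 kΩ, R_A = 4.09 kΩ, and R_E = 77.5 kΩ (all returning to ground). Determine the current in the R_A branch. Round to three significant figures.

Combine the parallel branches: R_p = (1/3.03 + 1/6.78 + 1/4.09 + 1/77.5)⁻¹ = 1.361 kΩ.
V_A by voltage divider: V_A = 6.79 × 1.361/(5.96 + 1.361) = 1.262 mV.
I(R_A) = V_A / R_A = 1.262/4.09 = 0.3086 µA.

I ≈ 0.309 µA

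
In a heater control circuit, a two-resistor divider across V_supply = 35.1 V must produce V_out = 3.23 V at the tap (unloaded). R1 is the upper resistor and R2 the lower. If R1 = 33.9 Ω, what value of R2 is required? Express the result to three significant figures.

V_out/V_supply = R2/(R1+R2) = 0.09202.
So R2 = R1 · V_out/(V_supply − V_out) = 33.9 × 3.23/(35.1 − 3.23) = 33.9 × 0.1013 = 3.436 Ω.

R2 ≈ 3.44 Ω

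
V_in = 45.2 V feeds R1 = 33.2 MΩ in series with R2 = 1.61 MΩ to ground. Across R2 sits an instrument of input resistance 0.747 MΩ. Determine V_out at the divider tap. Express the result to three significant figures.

V_out ≈ 0.684 V

The load sits in parallel with R2, giving an effective lower resistance R2' = R2·R_L/(R2+R_L) = 0.5103 MΩ.
Then V_out = V_in · R2'/(R1 + R2') = 45.2 × 0.5103/33.71 = 0.6842 V.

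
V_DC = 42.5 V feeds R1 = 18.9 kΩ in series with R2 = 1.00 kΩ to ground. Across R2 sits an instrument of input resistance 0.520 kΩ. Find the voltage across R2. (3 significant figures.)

R2 ‖ R_L = (1.00 × 0.520)/(1.00 + 0.520) = 0.3421 kΩ.
Voltage divider with the loaded lower leg: V_out = 42.5 × 0.3421/(18.9 + 0.3421) = 42.5 × 0.01778 = 0.7556 V.
(Unloaded it would be 2.14 V; the load pulls it down.)

V_out ≈ 0.756 V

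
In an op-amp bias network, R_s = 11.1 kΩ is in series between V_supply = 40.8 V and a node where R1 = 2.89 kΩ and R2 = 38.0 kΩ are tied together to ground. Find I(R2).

Combine the parallel branches: R_p = (1/2.89 + 1/38.0)⁻¹ = 2.686 kΩ.
Node voltage V_A = V_supply · R_p/(R_s + R_p) = 40.8 × 0.1948 = 7.949 V.
I(R2) = V_A / R2 = 7.949/38.0 = 0.2092 mA.
(Equivalently: I_total = 2.960 mA, then current-divider fraction G_k/ΣG = 0.07068.)

I ≈ 0.209 mA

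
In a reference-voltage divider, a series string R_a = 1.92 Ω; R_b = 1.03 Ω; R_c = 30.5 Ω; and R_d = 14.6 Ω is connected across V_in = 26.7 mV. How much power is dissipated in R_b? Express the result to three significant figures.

The common current is I = 26.7/48.05 = 0.5557 mA.
P(R_b) = I²·R_b = (0.5557)² × 1.03 = 0.3180 µW.

P ≈ 0.318 µW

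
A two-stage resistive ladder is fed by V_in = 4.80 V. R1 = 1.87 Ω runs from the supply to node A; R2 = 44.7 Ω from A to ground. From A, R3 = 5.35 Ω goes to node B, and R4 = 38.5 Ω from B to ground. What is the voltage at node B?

The second stage (R3 + R4 = 43.85 Ω) loads node A in parallel with R2.
R2 ‖ (R3+R4) = 22.14 Ω.
V_A = 4.80 × 22.14/(1.87 + 22.14) = 4.426 V.
V_B = V_A × 0.8780 = 3.886 V.

V_B ≈ 3.89 V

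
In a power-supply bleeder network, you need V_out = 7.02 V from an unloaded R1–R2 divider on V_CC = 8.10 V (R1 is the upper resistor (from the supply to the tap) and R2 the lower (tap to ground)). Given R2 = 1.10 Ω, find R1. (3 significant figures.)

R1 ≈ 0.169 Ω

Required fraction k = V_out/V_CC = 0.8667.
Rearranging, R1 = R2·(1−k)/k = 1.10 × 0.1538 = 0.1692 Ω.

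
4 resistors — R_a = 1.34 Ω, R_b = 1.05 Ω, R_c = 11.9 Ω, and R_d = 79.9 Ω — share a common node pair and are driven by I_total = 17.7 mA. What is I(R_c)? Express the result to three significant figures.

Total conductance ΣG = 1/1.34 + 1/1.05 + 1/11.9 + 1/79.9 = 1.795 (units of 1/Ω).
By the current-divider rule, I = I_total · G_k/ΣG = 17.7 × 0.04681 = 0.8285 mA.

I ≈ 0.829 mA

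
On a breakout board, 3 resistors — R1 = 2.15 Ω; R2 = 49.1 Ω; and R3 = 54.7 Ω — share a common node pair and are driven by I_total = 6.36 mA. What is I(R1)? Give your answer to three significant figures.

I ≈ 5.87 mA

Total conductance ΣG = 1/2.15 + 1/49.1 + 1/54.7 = 0.5038 (units of 1/Ω).
R1 takes the fraction G_k/ΣG = 0.4651/0.5038 = 0.9233, so I = 6.36 × 0.9233 = 5.872 mA.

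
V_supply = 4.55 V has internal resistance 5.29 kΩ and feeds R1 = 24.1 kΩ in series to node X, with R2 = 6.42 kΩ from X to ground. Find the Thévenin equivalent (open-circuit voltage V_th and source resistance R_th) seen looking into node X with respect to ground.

V_th ≈ 0.816 V, R_th ≈ 5.27 kΩ

R1' = 5.29 + 24.1 = 29.39 kΩ (source resistance + R1).
V_th is the unloaded tap voltage: V_supply · R2/(R1'+R2) = 4.55 × 0.1793 = 0.8157 V.
Zeroing V_supply shorts the top of R1' to ground, so R_th = R1' ‖ R2 = 5.269 kΩ.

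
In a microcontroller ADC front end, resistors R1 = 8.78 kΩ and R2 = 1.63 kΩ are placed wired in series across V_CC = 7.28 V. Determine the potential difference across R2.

ΣR = 8.78 + 1.63 = 10.41 kΩ.
Voltage divider: V = V_CC · (1.630 / 10.41) = 7.28 × 0.1566 = 1.140 V.

V ≈ 1.14 V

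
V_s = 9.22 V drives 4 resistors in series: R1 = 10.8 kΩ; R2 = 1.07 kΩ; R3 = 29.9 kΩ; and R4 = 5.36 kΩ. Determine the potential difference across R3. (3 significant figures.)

V ≈ 5.85 V

Total series resistance ΣR = 10.8 + 1.07 + 29.9 + 5.36 = 47.13 kΩ.
Voltage divider: V = V_s · (29.90 / 47.13) = 9.22 × 0.6344 = 5.849 V.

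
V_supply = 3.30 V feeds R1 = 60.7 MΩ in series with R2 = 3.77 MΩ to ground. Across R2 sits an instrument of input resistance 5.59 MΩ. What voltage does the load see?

The load sits in parallel with R2, giving an effective lower resistance R2' = R2·R_L/(R2+R_L) = 2.252 MΩ.
Then V_out = V_supply · R2'/(R1 + R2') = 3.30 × 2.252/62.95 = 0.1180 V.
(Unloaded it would be 0.193 V; the load pulls it down.)

V_out ≈ 0.118 V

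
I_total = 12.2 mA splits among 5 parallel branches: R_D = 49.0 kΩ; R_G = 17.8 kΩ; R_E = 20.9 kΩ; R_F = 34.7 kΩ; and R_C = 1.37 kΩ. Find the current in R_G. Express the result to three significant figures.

I ≈ 0.776 mA

ΣG = 1/49.0 + 1/17.8 + 1/20.9 + 1/34.7 + 1/1.37 = 0.8832.
R_G takes the fraction G_k/ΣG = 0.05618/0.8832 = 0.06361, so I = 12.2 × 0.06361 = 0.7761 mA.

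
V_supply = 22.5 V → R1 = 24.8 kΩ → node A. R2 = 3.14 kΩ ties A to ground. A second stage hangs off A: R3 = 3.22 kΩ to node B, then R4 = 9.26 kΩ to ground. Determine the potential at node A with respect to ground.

The second stage (R3 + R4 = 12.48 kΩ) loads node A in parallel with R2.
R2 ‖ (R3+R4) = 2.509 kΩ.
V_A = 22.5 × 2.509/(24.8 + 2.509) = 2.067 V.

V_A ≈ 2.07 V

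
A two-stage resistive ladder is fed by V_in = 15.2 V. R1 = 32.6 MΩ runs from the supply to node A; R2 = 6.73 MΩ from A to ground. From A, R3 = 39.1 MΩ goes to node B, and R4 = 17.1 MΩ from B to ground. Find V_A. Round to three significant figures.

Node A sees R2 in parallel with the series input of stage 2, R3 + R4 = 56.20 MΩ.
Effective lower resistance at A: R2 ‖ 56.20 = 6.010 MΩ.
V_A = 15.2 × 6.010/(32.6 + 6.010) = 2.366 V.

V_A ≈ 2.37 V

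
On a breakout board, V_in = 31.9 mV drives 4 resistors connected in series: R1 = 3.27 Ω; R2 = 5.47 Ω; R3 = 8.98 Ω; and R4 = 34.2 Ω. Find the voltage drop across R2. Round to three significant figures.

V ≈ 3.36 mV

Series total: ΣR = 3.27 + 5.47 + 8.98 + 34.2 = 51.92 Ω.
V = V_in · R/ΣR = 31.9 × 0.1054 = 3.361 mV.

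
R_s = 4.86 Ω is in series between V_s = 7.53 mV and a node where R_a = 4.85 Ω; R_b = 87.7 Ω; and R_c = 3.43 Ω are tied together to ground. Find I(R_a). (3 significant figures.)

I ≈ 0.447 mA

Equivalent of the parallel group: R_p = 1.964 Ω.
V_A = 7.53 × 1.964/6.824 = 2.167 mV.
I(R_a) = V_A / R_a = 2.167/4.85 = 0.4469 mA.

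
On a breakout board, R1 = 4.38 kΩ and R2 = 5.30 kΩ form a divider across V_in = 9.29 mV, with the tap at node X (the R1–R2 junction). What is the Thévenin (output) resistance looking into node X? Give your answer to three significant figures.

R_th ≈ 2.40 kΩ

Zeroing V_in shorts the top of R1 to ground, so R_th = R1 ‖ R2 = 2.398 kΩ.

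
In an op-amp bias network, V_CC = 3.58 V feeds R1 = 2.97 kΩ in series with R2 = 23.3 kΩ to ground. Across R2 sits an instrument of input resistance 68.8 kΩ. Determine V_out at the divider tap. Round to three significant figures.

The load sits in parallel with R2, giving an effective lower resistance R2' = R2·R_L/(R2+R_L) = 17.41 kΩ.
Then V_out = V_CC · R2'/(R1 + R2') = 3.58 × 17.41/20.38 = 3.058 V.

V_out ≈ 3.06 V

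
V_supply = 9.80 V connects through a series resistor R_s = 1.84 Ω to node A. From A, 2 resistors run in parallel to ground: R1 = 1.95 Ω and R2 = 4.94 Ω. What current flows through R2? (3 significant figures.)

I ≈ 0.857 A

Parallel bank: R_p = 1/(1/1.95 + 1/4.94) = 1.398 Ω.
V_A by voltage divider: V_A = 9.80 × 1.398/(1.84 + 1.398) = 4.231 V.
I(R2) = V_A / R2 = 4.231/4.94 = 0.8565 A.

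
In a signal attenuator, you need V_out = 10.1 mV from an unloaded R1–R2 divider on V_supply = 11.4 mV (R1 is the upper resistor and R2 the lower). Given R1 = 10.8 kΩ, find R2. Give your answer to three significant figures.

Required fraction k = V_out/V_supply = 0.8860.
So R2 = R1 · V_out/(V_supply − V_out) = 10.8 × 10.1/(11.4 − 10.1) = 10.8 × 7.769 = 83.91 kΩ.

R2 ≈ 83.9 kΩ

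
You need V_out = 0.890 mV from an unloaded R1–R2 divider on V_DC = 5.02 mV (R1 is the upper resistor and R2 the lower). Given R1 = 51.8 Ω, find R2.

V_out/V_DC = R2/(R1+R2) = 0.1773.
R2 = R1 · 0.1773/(1 − 0.1773) = 11.16 Ω.

R2 ≈ 11.2 Ω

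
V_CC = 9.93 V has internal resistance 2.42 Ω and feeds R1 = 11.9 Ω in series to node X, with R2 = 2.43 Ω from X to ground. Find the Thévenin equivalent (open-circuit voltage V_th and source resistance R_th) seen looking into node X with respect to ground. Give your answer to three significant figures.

V_th ≈ 1.44 V, R_th ≈ 2.08 Ω

R1' = 2.42 + 11.9 = 14.32 Ω (source resistance + R1).
V_th is the unloaded tap voltage: V_CC · R2/(R1'+R2) = 9.93 × 0.1451 = 1.441 V.
Looking into X with the source shorted: R_th = R1'·R2/(R1'+R2) = 14.32 × 2.43/16.75 = 2.077 Ω.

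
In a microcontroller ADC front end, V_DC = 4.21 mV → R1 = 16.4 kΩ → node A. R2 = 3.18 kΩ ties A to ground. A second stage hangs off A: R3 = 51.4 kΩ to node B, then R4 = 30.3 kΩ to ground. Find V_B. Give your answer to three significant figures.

Node A sees R2 in parallel with the series input of stage 2, R3 + R4 = 81.70 kΩ.
Effective lower resistance at A: R2 ‖ 81.70 = 3.061 kΩ.
First divider: V_A = V_DC · 3.061/(16.4 + 3.061) = 0.6622 mV.
Stage 2 is unloaded, so V_B = V_A · R4/(R3+R4) = 0.6622 × 30.3/81.70 = 0.2456 mV.

V_B ≈ 0.246 mV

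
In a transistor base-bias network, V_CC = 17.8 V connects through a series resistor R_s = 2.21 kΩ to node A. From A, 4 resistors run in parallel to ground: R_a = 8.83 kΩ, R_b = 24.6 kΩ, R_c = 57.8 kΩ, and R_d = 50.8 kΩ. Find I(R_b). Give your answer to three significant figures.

Parallel bank: R_p = 1/(1/8.83 + 1/24.6 + 1/57.8 + 1/50.8) = 5.239 kΩ.
V_A by voltage divider: V_A = 17.8 × 5.239/(2.21 + 5.239) = 12.52 V.
Branch current I = V_A/R_b = 12.52/24.6 = 0.5089 mA.

I ≈ 0.509 mA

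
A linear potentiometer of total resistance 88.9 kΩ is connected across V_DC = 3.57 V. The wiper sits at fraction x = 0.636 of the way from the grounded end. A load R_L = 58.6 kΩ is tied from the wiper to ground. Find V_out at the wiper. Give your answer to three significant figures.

V_out ≈ 1.68 V

Split the track: R_lower = x·R_p = 56.54 kΩ, R_upper = (1−x)·R_p = 32.36 kΩ.
(x·R_p) ‖ R_L = 28.78 kΩ.
V_out = 3.57 × 28.78/(32.36 + 28.78) = 1.680 V.
(Unloaded: V_out = x·V_DC = 2.27 V.)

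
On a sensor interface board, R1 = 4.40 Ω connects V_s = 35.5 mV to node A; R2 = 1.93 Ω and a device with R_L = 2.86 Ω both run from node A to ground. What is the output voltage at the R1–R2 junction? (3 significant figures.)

First combine the lower leg with the load: R2 ‖ R_L = 1.152 Ω.
Then V_out = V_s · R2'/(R1 + R2') = 35.5 × 1.152/5.552 = 7.368 mV.
(Unloaded it would be 10.8 mV; the load pulls it down.)

V_out ≈ 7.37 mV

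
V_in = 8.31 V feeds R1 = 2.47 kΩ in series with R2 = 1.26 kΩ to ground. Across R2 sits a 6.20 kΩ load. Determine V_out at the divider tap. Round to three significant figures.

V_out ≈ 2.47 V

R2 ‖ R_L = (1.26 × 6.20)/(1.26 + 6.20) = 1.047 kΩ.
Now apply the divider: V_out = 8.31 × 0.2977 = 2.474 V.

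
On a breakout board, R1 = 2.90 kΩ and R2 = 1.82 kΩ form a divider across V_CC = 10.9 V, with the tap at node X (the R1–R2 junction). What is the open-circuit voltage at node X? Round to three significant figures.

V_th ≈ 4.20 V

With X open, the divider is unloaded: V_th = 10.9 × 1.82/4.720 = 4.203 V.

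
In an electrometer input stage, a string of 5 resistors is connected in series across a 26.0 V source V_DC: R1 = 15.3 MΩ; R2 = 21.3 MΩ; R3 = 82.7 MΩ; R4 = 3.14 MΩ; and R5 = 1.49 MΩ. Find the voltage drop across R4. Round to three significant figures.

Total series resistance ΣR = 15.3 + 21.3 + 82.7 + 3.14 + 1.49 = 123.9 MΩ.
Voltage divider: V = V_DC · (3.140 / 123.9) = 26.0 × 0.02534 = 0.6588 V.

V ≈ 0.659 V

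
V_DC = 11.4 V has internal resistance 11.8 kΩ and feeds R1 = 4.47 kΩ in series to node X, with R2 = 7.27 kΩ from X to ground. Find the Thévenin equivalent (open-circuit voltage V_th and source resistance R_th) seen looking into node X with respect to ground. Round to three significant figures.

V_th ≈ 3.52 V, R_th ≈ 5.02 kΩ

R1' = 11.8 + 4.47 = 16.27 kΩ (source resistance + R1).
With X open, the divider is unloaded: V_th = 11.4 × 7.27/23.54 = 3.521 V.
With V_DC suppressed (replaced by a short), R_th = R1' ‖ R2 = (16.27 × 7.27)/(16.27 + 7.27) = 5.025 kΩ.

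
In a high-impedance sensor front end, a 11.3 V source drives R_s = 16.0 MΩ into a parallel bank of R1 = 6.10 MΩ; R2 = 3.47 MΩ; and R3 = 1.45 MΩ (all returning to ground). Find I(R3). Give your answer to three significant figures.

I ≈ 0.404 µA

Parallel bank: R_p = 1/(1/6.10 + 1/3.47 + 1/1.45) = 0.8758 MΩ.
V_A = 11.3 × 0.8758/16.88 = 0.5865 V.
Branch current I = V_A/R3 = 0.5865/1.45 = 0.4045 µA.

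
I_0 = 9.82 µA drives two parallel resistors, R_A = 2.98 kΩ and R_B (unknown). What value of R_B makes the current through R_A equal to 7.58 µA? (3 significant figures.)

Two-branch current divider: I_A = I_0 · R_B/(R_A + R_B).
With f = 0.7719, R_B = R_A · f/(1−f) = 2.98 × 3.384 = 10.08 kΩ.

R_B ≈ 10.1 kΩ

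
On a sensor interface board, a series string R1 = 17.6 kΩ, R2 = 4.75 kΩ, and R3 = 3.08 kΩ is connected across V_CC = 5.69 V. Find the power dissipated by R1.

ΣR = 25.43 kΩ → I = 5.69/25.43 = 0.2238 mA.
P(R1) = I²·R1 = (0.2238)² × 17.6 = 0.8811 mW.

P ≈ 0.881 mW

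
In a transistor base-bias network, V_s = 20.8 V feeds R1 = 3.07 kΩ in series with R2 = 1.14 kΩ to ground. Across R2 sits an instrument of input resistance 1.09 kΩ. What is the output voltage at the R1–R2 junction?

The load sits in parallel with R2, giving an effective lower resistance R2' = R2·R_L/(R2+R_L) = 0.5572 kΩ.
Voltage divider with the loaded lower leg: V_out = 20.8 × 0.5572/(3.07 + 0.5572) = 20.8 × 0.1536 = 3.195 V.
(Unloaded it would be 5.63 V; the load pulls it down.)

V_out ≈ 3.20 V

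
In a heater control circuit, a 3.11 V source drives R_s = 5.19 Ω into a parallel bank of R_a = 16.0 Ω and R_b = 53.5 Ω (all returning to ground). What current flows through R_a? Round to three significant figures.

I ≈ 0.137 A

Combine the parallel branches: R_p = (1/16.0 + 1/53.5)⁻¹ = 12.32 Ω.
Node voltage V_A = V_in · R_p/(R_s + R_p) = 3.11 × 0.7035 = 2.188 V.
Branch current I = V_A/R_a = 2.188/16.0 = 0.1368 A.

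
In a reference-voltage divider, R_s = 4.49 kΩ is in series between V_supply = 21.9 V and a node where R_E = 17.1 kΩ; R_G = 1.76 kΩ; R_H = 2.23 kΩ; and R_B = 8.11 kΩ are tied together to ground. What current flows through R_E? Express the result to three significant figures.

Equivalent of the parallel group: R_p = 0.8344 kΩ.
V_A = 21.9 × 0.8344/5.324 = 3.432 V.
I(R_E) = V_A / R_E = 3.432/17.1 = 0.2007 mA.

I ≈ 0.201 mA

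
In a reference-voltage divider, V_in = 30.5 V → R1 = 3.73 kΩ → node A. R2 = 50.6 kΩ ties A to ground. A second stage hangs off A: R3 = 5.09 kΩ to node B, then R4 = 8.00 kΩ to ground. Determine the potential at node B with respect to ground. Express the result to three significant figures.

Node A sees R2 in parallel with the series input of stage 2, R3 + R4 = 13.09 kΩ.
Effective lower resistance at A: R2 ‖ 13.09 = 10.40 kΩ.
V_A = 30.5 × 10.40/(3.73 + 10.40) = 22.45 V.
Then the unloaded second divider: V_B = V_A × R4/(R3+R4) = 22.45 × 0.6112 = 13.72 V.

V_B ≈ 13.7 V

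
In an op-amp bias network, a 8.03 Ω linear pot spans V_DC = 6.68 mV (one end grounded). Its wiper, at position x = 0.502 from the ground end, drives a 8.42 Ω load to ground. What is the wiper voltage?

Split the track: R_lower = x·R_p = 4.031 Ω, R_upper = (1−x)·R_p = 3.999 Ω.
(x·R_p) ‖ R_L = 2.726 Ω.
Then V_out = V_DC · 2.726/(3.999 + 2.726) = 2.708 mV.

V_out ≈ 2.71 mV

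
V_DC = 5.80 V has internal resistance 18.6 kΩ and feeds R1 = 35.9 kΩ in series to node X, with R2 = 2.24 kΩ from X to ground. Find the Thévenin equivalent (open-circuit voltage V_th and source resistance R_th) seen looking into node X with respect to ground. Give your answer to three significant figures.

V_th ≈ 0.229 V, R_th ≈ 2.15 kΩ

R1' = 18.6 + 35.9 = 54.50 kΩ (source resistance + R1).
With X open, the divider is unloaded: V_th = 5.80 × 2.24/56.74 = 0.2290 V.
With V_DC suppressed (replaced by a short), R_th = R1' ‖ R2 = (54.50 × 2.24)/(54.50 + 2.24) = 2.152 kΩ.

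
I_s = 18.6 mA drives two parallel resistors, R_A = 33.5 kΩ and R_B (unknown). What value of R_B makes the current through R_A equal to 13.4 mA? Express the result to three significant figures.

The fraction through R_A equals R_B/(R_A+R_B).
With f = 0.7204, R_B = R_A · f/(1−f) = 33.5 × 2.577 = 86.33 kΩ.

R_B ≈ 86.3 kΩ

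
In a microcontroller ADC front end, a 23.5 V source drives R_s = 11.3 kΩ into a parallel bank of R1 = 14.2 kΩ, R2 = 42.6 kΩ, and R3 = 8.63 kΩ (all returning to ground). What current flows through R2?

Equivalent of the parallel group: R_p = 4.767 kΩ.
V_A by voltage divider: V_A = 23.5 × 4.767/(11.3 + 4.767) = 6.972 V.
I(R2) = V_A / R2 = 6.972/42.6 = 0.1637 mA.

I ≈ 0.164 mA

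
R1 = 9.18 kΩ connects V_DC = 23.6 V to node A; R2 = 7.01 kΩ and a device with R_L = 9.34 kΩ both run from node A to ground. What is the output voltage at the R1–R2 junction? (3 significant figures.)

V_out ≈ 7.17 V

R2 ‖ R_L = (7.01 × 9.34)/(7.01 + 9.34) = 4.004 kΩ.
Voltage divider with the loaded lower leg: V_out = 23.6 × 4.004/(9.18 + 4.004) = 23.6 × 0.3037 = 7.168 V.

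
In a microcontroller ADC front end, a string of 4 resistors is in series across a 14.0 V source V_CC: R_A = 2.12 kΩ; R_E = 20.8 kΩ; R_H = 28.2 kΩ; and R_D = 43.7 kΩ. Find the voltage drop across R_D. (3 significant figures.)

ΣR = 2.12 + 20.8 + 28.2 + 43.7 = 94.82 kΩ.
V = V_CC · R/ΣR = 14.0 × 0.4609 = 6.452 V.

V ≈ 6.45 V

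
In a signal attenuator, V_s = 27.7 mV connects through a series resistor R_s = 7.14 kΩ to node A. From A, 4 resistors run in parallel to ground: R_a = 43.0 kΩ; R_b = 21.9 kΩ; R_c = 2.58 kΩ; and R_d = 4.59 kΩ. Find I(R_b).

Combine the parallel branches: R_p = (1/43.0 + 1/21.9 + 1/2.58 + 1/4.59)⁻¹ = 1.483 kΩ.
V_A = 27.7 × 1.483/8.623 = 4.763 mV.
Branch current I = V_A/R_b = 4.763/21.9 = 0.2175 µA.
(Equivalently: I_total = 3.212 µA, then current-divider fraction G_k/ΣG = 0.06771.)

I ≈ 0.218 µA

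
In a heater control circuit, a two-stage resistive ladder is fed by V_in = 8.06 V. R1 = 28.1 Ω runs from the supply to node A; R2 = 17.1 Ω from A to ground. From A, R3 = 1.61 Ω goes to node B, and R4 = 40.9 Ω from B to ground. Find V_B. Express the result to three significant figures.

V_B ≈ 2.35 V

Node A sees R2 in parallel with the series input of stage 2, R3 + R4 = 42.51 Ω.
Effective lower resistance at A: R2 ‖ 42.51 = 12.19 Ω.
V_A = 8.06 × 12.19/(28.1 + 12.19) = 2.439 V.
V_B = V_A × 0.9621 = 2.347 V.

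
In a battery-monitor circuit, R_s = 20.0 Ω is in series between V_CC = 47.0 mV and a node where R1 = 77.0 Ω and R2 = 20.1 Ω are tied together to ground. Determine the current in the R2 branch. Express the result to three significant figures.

Parallel bank: R_p = 1/(1/77.0 + 1/20.1) = 15.94 Ω.
Node voltage V_A = V_CC · R_p/(R_s + R_p) = 47.0 × 0.4435 = 20.84 mV.
I(R2) = V_A / R2 = 20.84/20.1 = 1.037 mA.
(Equivalently: I_total = 1.308 mA, then current-divider fraction G_k/ΣG = 0.7930.)

I ≈ 1.04 mA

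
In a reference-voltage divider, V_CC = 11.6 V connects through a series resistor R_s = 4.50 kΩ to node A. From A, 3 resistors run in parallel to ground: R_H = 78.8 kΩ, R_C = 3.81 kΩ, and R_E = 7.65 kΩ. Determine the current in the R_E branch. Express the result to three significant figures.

Parallel bank: R_p = 1/(1/78.8 + 1/3.81 + 1/7.65) = 2.464 kΩ.
V_A = 11.6 × 2.464/6.964 = 4.104 V.
I(R_E) = V_A / R_E = 4.104/7.65 = 0.5365 mA.

I ≈ 0.536 mA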